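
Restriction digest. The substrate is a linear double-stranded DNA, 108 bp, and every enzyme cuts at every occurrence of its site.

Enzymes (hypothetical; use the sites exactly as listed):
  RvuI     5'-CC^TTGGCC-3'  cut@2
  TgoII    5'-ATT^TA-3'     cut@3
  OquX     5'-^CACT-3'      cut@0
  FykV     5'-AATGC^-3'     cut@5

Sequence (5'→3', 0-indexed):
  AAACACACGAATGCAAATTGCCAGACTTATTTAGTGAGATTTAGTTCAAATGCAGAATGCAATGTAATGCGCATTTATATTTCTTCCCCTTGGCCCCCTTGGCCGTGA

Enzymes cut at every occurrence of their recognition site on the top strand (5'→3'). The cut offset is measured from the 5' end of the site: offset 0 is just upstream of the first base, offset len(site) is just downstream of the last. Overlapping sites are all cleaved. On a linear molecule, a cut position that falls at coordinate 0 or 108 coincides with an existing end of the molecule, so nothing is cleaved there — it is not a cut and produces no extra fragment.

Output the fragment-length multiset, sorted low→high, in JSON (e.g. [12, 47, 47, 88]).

Per-enzyme occurrences:
  RvuI (CCTTGGCC, off=2): starts [87, 96] → cuts [89, 98]
  TgoII (ATTTA, off=3): starts [28, 38, 72] → cuts [31, 41, 75]
  OquX (CACT, off=0): no sites
  FykV (AATGC, off=5): starts [9, 48, 55, 65] → cuts [14, 53, 60, 70]

All cut coordinates (distinct, sorted): [14, 31, 41, 53, 60, 70, 75, 89, 98]

Fragment lengths:
  [0,14): 14 bp
  [14,31): 17 bp
  [31,41): 10 bp
  [41,53): 12 bp
  [53,60): 7 bp
  [60,70): 10 bp
  [70,75): 5 bp
  [75,89): 14 bp
  [89,98): 9 bp
  [98,108): 10 bp

[5,7,9,10,10,10,12,14,14,17]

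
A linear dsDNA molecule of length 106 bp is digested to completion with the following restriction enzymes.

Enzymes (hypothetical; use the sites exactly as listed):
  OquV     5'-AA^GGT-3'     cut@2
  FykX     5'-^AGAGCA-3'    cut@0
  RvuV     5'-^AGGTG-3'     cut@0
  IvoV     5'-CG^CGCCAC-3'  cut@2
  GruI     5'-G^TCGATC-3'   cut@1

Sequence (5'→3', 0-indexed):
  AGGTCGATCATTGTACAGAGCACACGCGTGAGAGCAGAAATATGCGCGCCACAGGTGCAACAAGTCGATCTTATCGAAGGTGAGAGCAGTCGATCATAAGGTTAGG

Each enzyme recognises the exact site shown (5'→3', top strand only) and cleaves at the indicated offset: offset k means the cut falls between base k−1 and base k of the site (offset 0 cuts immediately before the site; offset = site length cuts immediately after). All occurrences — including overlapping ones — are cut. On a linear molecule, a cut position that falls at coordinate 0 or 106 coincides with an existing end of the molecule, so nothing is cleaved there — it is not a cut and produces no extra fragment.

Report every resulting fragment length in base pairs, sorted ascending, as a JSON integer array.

Scan for sites:
  OquV AAGGT/2: at [76, 97] ⇒ [78, 99]
  FykX AGAGCA/0: at [16, 30, 82] ⇒ [16, 30, 82]
  RvuV AGGTG/0: at [52, 77] ⇒ [52, 77]
  IvoV CGCGCCAC/2: at [44] ⇒ [46]
  GruI GTCGATC/1: at [2, 63, 88] ⇒ [3, 64, 89]

Pooled cuts: [3, 16, 30, 46, 52, 64, 77, 78, 82, 89, 99]

Fragments:
  [0,3): 3 bp
  [3,16): 13 bp
  [16,30): 14 bp
  [30,46): 16 bp
  [46,52): 6 bp
  [52,64): 12 bp
  [64,77): 13 bp
  [77,78): 1 bp
  [78,82): 4 bp
  [82,89): 7 bp
  [89,99): 10 bp
  [99,106): 7 bp

[1,3,4,6,7,7,10,12,13,13,14,16]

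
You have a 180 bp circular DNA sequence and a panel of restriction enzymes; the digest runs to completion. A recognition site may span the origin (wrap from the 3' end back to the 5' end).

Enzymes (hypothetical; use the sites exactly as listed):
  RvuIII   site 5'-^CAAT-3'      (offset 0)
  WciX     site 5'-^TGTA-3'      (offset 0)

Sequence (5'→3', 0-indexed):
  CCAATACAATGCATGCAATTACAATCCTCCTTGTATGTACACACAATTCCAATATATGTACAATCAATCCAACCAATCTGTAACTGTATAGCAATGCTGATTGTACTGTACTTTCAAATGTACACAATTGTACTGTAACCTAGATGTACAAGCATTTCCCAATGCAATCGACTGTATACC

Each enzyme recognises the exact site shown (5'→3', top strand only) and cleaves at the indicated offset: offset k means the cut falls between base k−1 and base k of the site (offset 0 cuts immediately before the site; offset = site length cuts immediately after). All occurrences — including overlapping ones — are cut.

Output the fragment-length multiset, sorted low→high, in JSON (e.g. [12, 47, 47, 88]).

[4,4,4,4,5,5,5,5,5,6,6,6,6,7,7,8,8,9,9,9,10,10,11,12,15]

Per-enzyme occurrences:
  RvuIII CAAT/0: at [1, 6, 15, 21, 43, 49, 60, 64, 73, 91, 124, 159, 164] ⇒ [1, 6, 15, 21, 43, 49, 60, 64, 73, 91, 124, 159, 164]
  WciX TGTA/0: at [31, 35, 56, 78, 84, 101, 106, 118, 128, 133, 144, 172] ⇒ [31, 35, 56, 78, 84, 101, 106, 118, 128, 133, 144, 172]

Pooled cuts: [1, 6, 15, 21, 31, 35, 43, 49, 56, 60, 64, 73, 78, 84, 91, 101, 106, 118, 124, 128, 133, 144, 159, 164, 172]

Fragment lengths:
  1→6: 5 bp
  6→15: 9 bp
  15→21: 6 bp
  21→31: 10 bp
  31→35: 4 bp
  35→43: 8 bp
  43→49: 6 bp
  49→56: 7 bp
  56→60: 4 bp
  60→64: 4 bp
  64→73: 9 bp
  73→78: 5 bp
  78→84: 6 bp
  84→91: 7 bp
  91→101: 10 bp
  101→106: 5 bp
  106→118: 12 bp
  118→124: 6 bp
  124→128: 4 bp
  128→133: 5 bp
  133→144: 11 bp
  144→159: 15 bp
  159→164: 5 bp
  164→172: 8 bp
  172→1 (wrap): 180-172+1 = 9 bp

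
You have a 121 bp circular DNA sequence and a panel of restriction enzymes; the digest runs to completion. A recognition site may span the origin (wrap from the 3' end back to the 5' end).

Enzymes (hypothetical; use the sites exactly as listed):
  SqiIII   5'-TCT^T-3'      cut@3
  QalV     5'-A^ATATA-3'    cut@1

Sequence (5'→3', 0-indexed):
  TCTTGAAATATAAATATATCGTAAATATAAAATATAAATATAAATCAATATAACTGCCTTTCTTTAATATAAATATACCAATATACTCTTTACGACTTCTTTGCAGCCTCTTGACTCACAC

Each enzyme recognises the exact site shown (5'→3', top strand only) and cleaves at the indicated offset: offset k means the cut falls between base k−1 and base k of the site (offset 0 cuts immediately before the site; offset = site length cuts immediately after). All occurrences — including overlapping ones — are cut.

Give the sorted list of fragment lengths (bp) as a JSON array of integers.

Scan for sites:
  SqiIII (TCTT, off=3): starts [0, 60, 86, 97, 108] → cuts [3, 63, 89, 100, 111]
  QalV (AATATA, off=1): starts [6, 12, 23, 30, 36, 46, 65, 71, 79] → cuts [7, 13, 24, 31, 37, 47, 66, 72, 80]

Pooled cuts: [3, 7, 13, 24, 31, 37, 47, 63, 66, 72, 80, 89, 100, 111]

Fragment lengths:
  3→7: 4 bp
  7→13: 6 bp
  13→24: 11 bp
  24→31: 7 bp
  31→37: 6 bp
  37→47: 10 bp
  47→63: 16 bp
  63→66: 3 bp
  66→72: 6 bp
  72→80: 8 bp
  80→89: 9 bp
  89→100: 11 bp
  100→111: 11 bp
  111→3 (wrap): 121-111+3 = 13 bp

[3,4,6,6,6,7,8,9,10,11,11,11,13,16]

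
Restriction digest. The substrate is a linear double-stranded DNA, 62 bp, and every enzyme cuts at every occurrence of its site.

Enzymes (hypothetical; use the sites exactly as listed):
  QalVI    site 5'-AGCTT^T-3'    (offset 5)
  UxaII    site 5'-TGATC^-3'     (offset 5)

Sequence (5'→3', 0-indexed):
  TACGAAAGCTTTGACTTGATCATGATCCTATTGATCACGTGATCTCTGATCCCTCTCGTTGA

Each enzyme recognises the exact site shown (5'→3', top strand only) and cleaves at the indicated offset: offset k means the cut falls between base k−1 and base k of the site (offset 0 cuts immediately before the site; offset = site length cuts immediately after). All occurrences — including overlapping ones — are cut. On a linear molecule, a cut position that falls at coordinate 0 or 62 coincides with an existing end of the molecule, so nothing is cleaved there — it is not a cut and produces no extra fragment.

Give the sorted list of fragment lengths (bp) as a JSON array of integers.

Per-enzyme occurrences:
  QalVI AGCTTT/5: at [6] ⇒ [11]
  UxaII TGATC/5: at [16, 22, 31, 39, 46] ⇒ [21, 27, 36, 44, 51]

All cut coordinates (distinct, sorted): [11, 21, 27, 36, 44, 51]

Fragments:
  [0,11): 11 bp
  [11,21): 10 bp
  [21,27): 6 bp
  [27,36): 9 bp
  [36,44): 8 bp
  [44,51): 7 bp
  [51,62): 11 bp

[6,7,8,9,10,11,11]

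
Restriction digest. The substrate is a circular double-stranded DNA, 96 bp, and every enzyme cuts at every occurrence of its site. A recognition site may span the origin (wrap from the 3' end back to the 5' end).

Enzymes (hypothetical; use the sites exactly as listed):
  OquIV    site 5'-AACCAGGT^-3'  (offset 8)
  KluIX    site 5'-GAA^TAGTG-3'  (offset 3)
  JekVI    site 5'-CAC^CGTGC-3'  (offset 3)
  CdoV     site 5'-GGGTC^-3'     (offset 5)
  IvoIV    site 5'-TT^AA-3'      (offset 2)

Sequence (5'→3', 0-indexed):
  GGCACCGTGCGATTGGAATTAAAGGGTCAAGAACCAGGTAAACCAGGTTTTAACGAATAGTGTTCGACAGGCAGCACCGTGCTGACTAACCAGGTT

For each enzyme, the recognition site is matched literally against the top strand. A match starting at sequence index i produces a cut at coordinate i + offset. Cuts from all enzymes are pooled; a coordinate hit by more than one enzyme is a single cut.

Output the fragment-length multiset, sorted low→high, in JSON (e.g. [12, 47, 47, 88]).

Site scan:
  OquIV (AACCAGGT, off=8): starts [31, 40, 87] → cuts [39, 48, 95]
  KluIX (GAATAGTG, off=3): starts [54] → cuts [57]
  JekVI (CACCGTGC, off=3): starts [2, 74] → cuts [5, 77]
  CdoV (GGGTC, off=5): starts [23] → cuts [28]
  IvoIV (TTAA, off=2): starts [18, 49] → cuts [20, 51]

Pooled cuts: [5, 20, 28, 39, 48, 51, 57, 77, 95]

Fragment lengths:
  5→20: 15 bp
  20→28: 8 bp
  28→39: 11 bp
  39→48: 9 bp
  48→51: 3 bp
  51→57: 6 bp
  57→77: 20 bp
  77→95: 18 bp
  95→5 (wrap): 96-95+5 = 6 bp

[3,6,6,8,9,11,15,18,20]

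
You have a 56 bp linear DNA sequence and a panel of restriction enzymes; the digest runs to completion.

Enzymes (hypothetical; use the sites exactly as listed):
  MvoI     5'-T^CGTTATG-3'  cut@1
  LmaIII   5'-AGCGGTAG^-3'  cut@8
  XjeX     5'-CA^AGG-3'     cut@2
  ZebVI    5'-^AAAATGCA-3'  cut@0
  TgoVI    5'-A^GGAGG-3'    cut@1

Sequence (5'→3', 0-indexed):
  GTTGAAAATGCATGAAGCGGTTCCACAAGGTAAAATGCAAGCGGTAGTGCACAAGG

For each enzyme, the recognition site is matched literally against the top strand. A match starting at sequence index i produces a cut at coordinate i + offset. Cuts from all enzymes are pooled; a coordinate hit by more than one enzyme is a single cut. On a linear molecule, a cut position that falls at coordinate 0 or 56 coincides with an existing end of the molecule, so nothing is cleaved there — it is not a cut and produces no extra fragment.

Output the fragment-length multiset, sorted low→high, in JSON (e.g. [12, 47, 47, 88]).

Site scan:
  MvoI (TCGTTATG, off=1): no sites
  LmaIII (AGCGGTAG, off=8): starts [39] → cuts [47]
  XjeX (CAAGG, off=2): starts [25, 51] → cuts [27, 53]
  ZebVI (AAAATGCA, off=0): starts [4, 31] → cuts [4, 31]
  TgoVI (AGGAGG, off=1): no sites

All cut coordinates (distinct, sorted): [4, 27, 31, 47, 53]

Fragments:
  [0,4): 4 bp
  [4,27): 23 bp
  [27,31): 4 bp
  [31,47): 16 bp
  [47,53): 6 bp
  [53,56): 3 bp

[3,4,4,6,16,23]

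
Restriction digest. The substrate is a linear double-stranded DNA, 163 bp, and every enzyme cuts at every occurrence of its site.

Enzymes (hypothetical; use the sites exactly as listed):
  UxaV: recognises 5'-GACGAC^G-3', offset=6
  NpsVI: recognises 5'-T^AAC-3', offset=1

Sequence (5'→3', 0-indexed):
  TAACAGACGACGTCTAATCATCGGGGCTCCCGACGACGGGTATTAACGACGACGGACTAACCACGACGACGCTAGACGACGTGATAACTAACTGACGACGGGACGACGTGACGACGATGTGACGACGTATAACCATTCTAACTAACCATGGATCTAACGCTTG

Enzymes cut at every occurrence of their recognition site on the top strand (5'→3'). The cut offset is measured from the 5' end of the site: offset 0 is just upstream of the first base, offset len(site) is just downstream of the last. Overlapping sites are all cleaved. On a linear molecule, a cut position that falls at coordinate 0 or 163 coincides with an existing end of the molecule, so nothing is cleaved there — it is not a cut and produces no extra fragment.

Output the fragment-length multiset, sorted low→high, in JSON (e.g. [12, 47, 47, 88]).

[1,4,4,4,5,5,7,8,8,8,9,9,10,10,10,11,12,12,26]

Site scan:
  UxaV GACGACG/6: at [5, 31, 47, 64, 74, 93, 101, 109, 120] ⇒ [11, 37, 53, 70, 80, 99, 107, 115, 126]
  NpsVI TAAC/1: at [0, 43, 57, 84, 88, 129, 138, 142, 154] ⇒ [1, 44, 58, 85, 89, 130, 139, 143, 155]

All cut coordinates (distinct, sorted): [1, 11, 37, 44, 53, 58, 70, 80, 85, 89, 99, 107, 115, 126, 130, 139, 143, 155]

Fragment lengths:
  [0,1): 1 bp
  [1,11): 10 bp
  [11,37): 26 bp
  [37,44): 7 bp
  [44,53): 9 bp
  [53,58): 5 bp
  [58,70): 12 bp
  [70,80): 10 bp
  [80,85): 5 bp
  [85,89): 4 bp
  [89,99): 10 bp
  [99,107): 8 bp
  [107,115): 8 bp
  [115,126): 11 bp
  [126,130): 4 bp
  [130,139): 9 bp
  [139,143): 4 bp
  [143,155): 12 bp
  [155,163): 8 bp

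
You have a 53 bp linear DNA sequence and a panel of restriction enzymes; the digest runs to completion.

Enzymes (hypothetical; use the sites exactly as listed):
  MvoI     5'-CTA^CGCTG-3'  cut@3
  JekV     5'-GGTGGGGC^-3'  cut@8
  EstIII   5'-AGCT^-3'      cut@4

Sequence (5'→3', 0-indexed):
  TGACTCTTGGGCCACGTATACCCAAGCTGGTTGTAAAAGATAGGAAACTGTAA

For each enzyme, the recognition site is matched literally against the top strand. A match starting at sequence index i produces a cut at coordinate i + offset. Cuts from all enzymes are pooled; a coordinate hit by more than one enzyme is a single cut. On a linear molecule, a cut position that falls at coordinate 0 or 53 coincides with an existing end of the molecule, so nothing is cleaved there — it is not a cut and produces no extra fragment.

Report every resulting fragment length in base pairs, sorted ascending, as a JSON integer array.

[25,28]

Per-enzyme occurrences:
  MvoI (CTACGCTG, off=3): no sites
  JekV (GGTGGGGC, off=8): no sites
  EstIII AGCT/4: at [24] ⇒ [28]

Pooled cuts: [28]

Fragments:
  [0,28): 28 bp
  [28,53): 25 bp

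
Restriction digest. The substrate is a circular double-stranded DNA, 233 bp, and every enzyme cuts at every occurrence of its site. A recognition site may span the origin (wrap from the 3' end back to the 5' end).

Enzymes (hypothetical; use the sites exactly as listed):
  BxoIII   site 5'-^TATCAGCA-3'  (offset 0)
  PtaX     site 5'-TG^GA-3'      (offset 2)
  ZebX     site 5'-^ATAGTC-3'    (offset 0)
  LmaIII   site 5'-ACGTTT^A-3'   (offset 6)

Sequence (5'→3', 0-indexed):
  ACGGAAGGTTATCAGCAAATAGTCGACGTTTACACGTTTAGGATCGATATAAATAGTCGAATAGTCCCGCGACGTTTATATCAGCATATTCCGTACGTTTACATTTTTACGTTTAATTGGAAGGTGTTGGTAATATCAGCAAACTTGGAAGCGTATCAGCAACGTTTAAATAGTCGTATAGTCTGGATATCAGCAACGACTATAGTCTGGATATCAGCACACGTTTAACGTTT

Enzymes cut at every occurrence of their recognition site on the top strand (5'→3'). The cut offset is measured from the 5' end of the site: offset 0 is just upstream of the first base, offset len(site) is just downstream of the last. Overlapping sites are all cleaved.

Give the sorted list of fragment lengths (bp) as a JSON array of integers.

Site scan:
  BxoIII (TATCAGCA, off=0): starts [9, 78, 133, 153, 187, 211] → cuts [9, 78, 133, 153, 187, 211]
  PtaX (TGGA, off=2): starts [117, 145, 183, 207] → cuts [119, 147, 185, 209]
  ZebX (ATAGTC, off=0): starts [18, 52, 60, 169, 177, 201] → cuts [18, 52, 60, 169, 177, 201]
  LmaIII (ACGTTTA, off=6): starts [25, 33, 71, 94, 108, 161, 220, 227] → cuts [0, 31, 39, 77, 100, 114, 167, 226]

Pooled cuts: [0, 9, 18, 31, 39, 52, 60, 77, 78, 100, 114, 119, 133, 147, 153, 167, 169, 177, 185, 187, 201, 209, 211, 226]

Fragments:
  0→9: 9 bp
  9→18: 9 bp
  18→31: 13 bp
  31→39: 8 bp
  39→52: 13 bp
  52→60: 8 bp
  60→77: 17 bp
  77→78: 1 bp
  78→100: 22 bp
  100→114: 14 bp
  114→119: 5 bp
  119→133: 14 bp
  133→147: 14 bp
  147→153: 6 bp
  153→167: 14 bp
  167→169: 2 bp
  169→177: 8 bp
  177→185: 8 bp
  185→187: 2 bp
  187→201: 14 bp
  201→209: 8 bp
  209→211: 2 bp
  211→226: 15 bp
  226→0 (wrap): 233-226+0 = 7 bp

[1,2,2,2,5,6,7,8,8,8,8,8,9,9,13,13,14,14,14,14,14,15,17,22]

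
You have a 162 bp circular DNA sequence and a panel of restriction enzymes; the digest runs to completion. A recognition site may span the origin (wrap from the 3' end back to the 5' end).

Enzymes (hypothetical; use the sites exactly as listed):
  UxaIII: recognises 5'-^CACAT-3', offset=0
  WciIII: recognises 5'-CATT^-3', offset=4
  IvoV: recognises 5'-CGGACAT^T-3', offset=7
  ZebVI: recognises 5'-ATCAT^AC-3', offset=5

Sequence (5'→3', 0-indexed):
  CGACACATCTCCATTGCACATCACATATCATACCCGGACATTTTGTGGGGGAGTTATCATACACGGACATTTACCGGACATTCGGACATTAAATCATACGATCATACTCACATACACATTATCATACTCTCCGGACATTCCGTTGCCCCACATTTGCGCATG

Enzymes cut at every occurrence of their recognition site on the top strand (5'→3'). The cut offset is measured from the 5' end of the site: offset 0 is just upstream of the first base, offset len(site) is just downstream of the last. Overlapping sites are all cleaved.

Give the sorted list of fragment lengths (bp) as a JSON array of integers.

Scan for sites:
  UxaIII CACAT/0: at [3, 16, 21, 108, 114, 148] ⇒ [3, 16, 21, 108, 114, 148]
  WciIII CATT/4: at [11, 38, 67, 78, 86, 116, 135, 150] ⇒ [15, 42, 71, 82, 90, 120, 139, 154]
  IvoV CGGACATT/7: at [34, 63, 74, 82, 131] ⇒ [41, 70, 81, 89, 138]
  ZebVI ATCATAC/5: at [26, 55, 92, 100, 120] ⇒ [31, 60, 97, 105, 125]

All cut coordinates (distinct, sorted): [3, 15, 16, 21, 31, 41, 42, 60, 70, 71, 81, 82, 89, 90, 97, 105, 108, 114, 120, 125, 138, 139, 148, 154]

Fragment lengths:
  3→15: 12 bp
  15→16: 1 bp
  16→21: 5 bp
  21→31: 10 bp
  31→41: 10 bp
  41→42: 1 bp
  42→60: 18 bp
  60→70: 10 bp
  70→71: 1 bp
  71→81: 10 bp
  81→82: 1 bp
  82→89: 7 bp
  89→90: 1 bp
  90→97: 7 bp
  97→105: 8 bp
  105→108: 3 bp
  108→114: 6 bp
  114→120: 6 bp
  120→125: 5 bp
  125→138: 13 bp
  138→139: 1 bp
  139→148: 9 bp
  148→154: 6 bp
  154→3 (wrap): 162-154+3 = 11 bp

[1,1,1,1,1,1,3,5,5,6,6,6,7,7,8,9,10,10,10,10,11,12,13,18]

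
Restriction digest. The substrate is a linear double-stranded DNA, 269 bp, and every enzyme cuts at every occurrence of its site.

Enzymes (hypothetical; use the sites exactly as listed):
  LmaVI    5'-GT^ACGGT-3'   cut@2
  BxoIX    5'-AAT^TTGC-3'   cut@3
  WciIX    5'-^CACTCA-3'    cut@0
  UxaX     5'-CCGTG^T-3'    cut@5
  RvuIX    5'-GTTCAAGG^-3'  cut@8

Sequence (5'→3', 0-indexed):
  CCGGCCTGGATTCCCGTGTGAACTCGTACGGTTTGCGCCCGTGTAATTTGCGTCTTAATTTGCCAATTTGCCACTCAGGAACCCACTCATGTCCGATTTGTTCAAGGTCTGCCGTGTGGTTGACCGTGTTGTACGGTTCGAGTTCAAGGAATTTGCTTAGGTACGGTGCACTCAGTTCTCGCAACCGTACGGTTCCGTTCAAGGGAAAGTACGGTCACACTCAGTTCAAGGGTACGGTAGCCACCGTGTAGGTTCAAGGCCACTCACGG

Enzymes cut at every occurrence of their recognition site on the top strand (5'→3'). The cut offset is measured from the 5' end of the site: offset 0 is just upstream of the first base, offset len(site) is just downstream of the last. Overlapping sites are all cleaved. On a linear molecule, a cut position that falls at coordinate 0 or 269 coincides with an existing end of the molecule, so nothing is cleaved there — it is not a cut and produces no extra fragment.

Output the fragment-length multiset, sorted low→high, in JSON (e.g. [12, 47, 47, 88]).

Scan for sites:
  LmaVI GTACGGT/2: at [25, 130, 160, 186, 208, 231] ⇒ [27, 132, 162, 188, 210, 233]
  BxoIX AATTTGC/3: at [44, 56, 64, 149] ⇒ [47, 59, 67, 152]
  WciIX CACTCA/0: at [71, 83, 168, 217, 260] ⇒ [71, 83, 168, 217, 260]
  UxaX CCGTGT/5: at [13, 38, 111, 123, 243] ⇒ [18, 43, 116, 128, 248]
  RvuIX GTTCAAGG/8: at [99, 141, 196, 223, 251] ⇒ [107, 149, 204, 231, 259]

Pooled cuts: [18, 27, 43, 47, 59, 67, 71, 83, 107, 116, 128, 132, 149, 152, 162, 168, 188, 204, 210, 217, 231, 233, 248, 259, 260]

Fragment lengths:
  [0,18): 18 bp
  [18,27): 9 bp
  [27,43): 16 bp
  [43,47): 4 bp
  [47,59): 12 bp
  [59,67): 8 bp
  [67,71): 4 bp
  [71,83): 12 bp
  [83,107): 24 bp
  [107,116): 9 bp
  [116,128): 12 bp
  [128,132): 4 bp
  [132,149): 17 bp
  [149,152): 3 bp
  [152,162): 10 bp
  [162,168): 6 bp
  [168,188): 20 bp
  [188,204): 16 bp
  [204,210): 6 bp
  [210,217): 7 bp
  [217,231): 14 bp
  [231,233): 2 bp
  [233,248): 15 bp
  [248,259): 11 bp
  [259,260): 1 bp
  [260,269): 9 bp

[1,2,3,4,4,4,6,6,7,8,9,9,9,10,11,12,12,12,14,15,16,16,17,18,20,24]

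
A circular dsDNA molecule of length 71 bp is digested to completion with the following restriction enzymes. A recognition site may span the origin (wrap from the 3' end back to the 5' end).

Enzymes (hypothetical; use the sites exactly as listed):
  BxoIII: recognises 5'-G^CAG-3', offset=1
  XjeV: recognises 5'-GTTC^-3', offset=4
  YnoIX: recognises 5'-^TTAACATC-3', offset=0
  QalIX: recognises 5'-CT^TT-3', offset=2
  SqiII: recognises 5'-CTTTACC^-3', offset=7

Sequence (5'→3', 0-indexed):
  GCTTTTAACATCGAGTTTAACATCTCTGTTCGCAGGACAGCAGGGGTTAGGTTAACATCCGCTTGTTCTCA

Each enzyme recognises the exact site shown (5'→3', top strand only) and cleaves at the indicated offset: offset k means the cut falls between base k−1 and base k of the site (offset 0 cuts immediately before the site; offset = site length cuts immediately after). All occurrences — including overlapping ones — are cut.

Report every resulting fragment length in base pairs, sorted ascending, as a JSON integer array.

Site scan:
  BxoIII GCAG/1: at [31, 39] ⇒ [32, 40]
  XjeV GTTC/4: at [27, 64] ⇒ [31, 68]
  YnoIX TTAACATC/0: at [4, 16, 51] ⇒ [4, 16, 51]
  QalIX CTTT/2: at [1] ⇒ [3]
  SqiII (CTTTACC, off=7): no sites

Pooled cuts: [3, 4, 16, 31, 32, 40, 51, 68]

Fragment lengths:
  3→4: 1 bp
  4→16: 12 bp
  16→31: 15 bp
  31→32: 1 bp
  32→40: 8 bp
  40→51: 11 bp
  51→68: 17 bp
  68→3 (wrap): 71-68+3 = 6 bp

[1,1,6,8,11,12,15,17]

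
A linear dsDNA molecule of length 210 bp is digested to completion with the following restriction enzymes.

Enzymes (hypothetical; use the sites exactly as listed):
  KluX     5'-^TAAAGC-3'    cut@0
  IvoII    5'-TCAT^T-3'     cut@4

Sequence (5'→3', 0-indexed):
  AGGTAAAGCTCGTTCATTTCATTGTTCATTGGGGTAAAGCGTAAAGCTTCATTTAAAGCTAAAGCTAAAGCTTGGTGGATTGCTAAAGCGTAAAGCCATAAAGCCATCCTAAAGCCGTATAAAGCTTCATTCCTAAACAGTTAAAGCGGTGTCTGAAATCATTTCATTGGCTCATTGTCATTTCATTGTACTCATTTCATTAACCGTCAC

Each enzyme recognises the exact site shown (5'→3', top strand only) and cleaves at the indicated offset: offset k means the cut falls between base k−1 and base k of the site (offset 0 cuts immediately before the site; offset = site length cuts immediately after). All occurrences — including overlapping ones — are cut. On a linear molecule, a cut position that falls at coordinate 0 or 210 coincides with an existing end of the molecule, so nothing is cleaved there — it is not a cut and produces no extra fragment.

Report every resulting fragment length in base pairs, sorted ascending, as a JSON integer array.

Scan for sites:
  KluX (TAAAGC, off=0): starts [3, 34, 41, 53, 59, 65, 83, 90, 98, 109, 119, 141] → cuts [3, 34, 41, 53, 59, 65, 83, 90, 98, 109, 119, 141]
  IvoII (TCATT, off=4): starts [13, 18, 25, 48, 126, 158, 163, 171, 177, 182, 191, 196] → cuts [17, 22, 29, 52, 130, 162, 167, 175, 181, 186, 195, 200]

All cut coordinates (distinct, sorted): [3, 17, 22, 29, 34, 41, 52, 53, 59, 65, 83, 90, 98, 109, 119, 130, 141, 162, 167, 175, 181, 186, 195, 200]

Fragment lengths:
  [0,3): 3 bp
  [3,17): 14 bp
  [17,22): 5 bp
  [22,29): 7 bp
  [29,34): 5 bp
  [34,41): 7 bp
  [41,52): 11 bp
  [52,53): 1 bp
  [53,59): 6 bp
  [59,65): 6 bp
  [65,83): 18 bp
  [83,90): 7 bp
  [90,98): 8 bp
  [98,109): 11 bp
  [109,119): 10 bp
  [119,130): 11 bp
  [130,141): 11 bp
  [141,162): 21 bp
  [162,167): 5 bp
  [167,175): 8 bp
  [175,181): 6 bp
  [181,186): 5 bp
  [186,195): 9 bp
  [195,200): 5 bp
  [200,210): 10 bp

[1,3,5,5,5,5,5,6,6,6,7,7,7,8,8,9,10,10,11,11,11,11,14,18,21]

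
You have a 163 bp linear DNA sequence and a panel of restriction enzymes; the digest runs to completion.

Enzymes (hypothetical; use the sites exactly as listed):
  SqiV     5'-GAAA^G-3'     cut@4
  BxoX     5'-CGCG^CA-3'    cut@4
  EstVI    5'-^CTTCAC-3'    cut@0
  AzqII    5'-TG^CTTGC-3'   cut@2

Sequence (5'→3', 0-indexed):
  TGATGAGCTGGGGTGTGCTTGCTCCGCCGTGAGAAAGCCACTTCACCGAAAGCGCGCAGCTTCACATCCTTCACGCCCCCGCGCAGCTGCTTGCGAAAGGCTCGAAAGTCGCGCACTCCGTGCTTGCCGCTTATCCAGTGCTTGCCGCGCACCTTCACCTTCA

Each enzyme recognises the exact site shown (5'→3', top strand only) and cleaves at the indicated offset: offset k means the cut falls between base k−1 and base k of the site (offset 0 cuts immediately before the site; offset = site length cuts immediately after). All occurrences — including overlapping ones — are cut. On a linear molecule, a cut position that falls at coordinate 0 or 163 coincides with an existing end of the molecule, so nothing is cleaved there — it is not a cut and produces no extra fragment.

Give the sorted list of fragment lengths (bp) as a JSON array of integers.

Per-enzyme occurrences:
  SqiV GAAAG/4: at [32, 47, 94, 103] ⇒ [36, 51, 98, 107]
  BxoX CGCGCA/4: at [52, 79, 109, 145] ⇒ [56, 83, 113, 149]
  EstVI CTTCAC/0: at [40, 59, 68, 152] ⇒ [40, 59, 68, 152]
  AzqII TGCTTGC/2: at [15, 87, 120, 138] ⇒ [17, 89, 122, 140]

All cut coordinates (distinct, sorted): [17, 36, 40, 51, 56, 59, 68, 83, 89, 98, 107, 113, 122, 140, 149, 152]

Fragments:
  [0,17): 17 bp
  [17,36): 19 bp
  [36,40): 4 bp
  [40,51): 11 bp
  [51,56): 5 bp
  [56,59): 3 bp
  [59,68): 9 bp
  [68,83): 15 bp
  [83,89): 6 bp
  [89,98): 9 bp
  [98,107): 9 bp
  [107,113): 6 bp
  [113,122): 9 bp
  [122,140): 18 bp
  [140,149): 9 bp
  [149,152): 3 bp
  [152,163): 11 bp

[3,3,4,5,6,6,9,9,9,9,9,11,11,15,17,18,19]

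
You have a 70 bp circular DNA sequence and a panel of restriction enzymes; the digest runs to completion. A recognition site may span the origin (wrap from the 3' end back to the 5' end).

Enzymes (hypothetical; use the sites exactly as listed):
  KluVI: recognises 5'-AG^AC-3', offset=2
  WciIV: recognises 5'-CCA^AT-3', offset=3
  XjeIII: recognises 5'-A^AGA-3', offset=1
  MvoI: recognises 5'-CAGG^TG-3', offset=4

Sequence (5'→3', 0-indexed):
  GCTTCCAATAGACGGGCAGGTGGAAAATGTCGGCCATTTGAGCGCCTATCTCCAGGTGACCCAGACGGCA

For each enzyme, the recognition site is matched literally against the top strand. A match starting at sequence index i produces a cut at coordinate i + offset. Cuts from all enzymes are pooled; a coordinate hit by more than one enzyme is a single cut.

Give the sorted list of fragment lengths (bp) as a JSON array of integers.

Site scan:
  KluVI (AGAC, off=2): starts [9, 62] → cuts [11, 64]
  WciIV (CCAAT, off=3): starts [4] → cuts [7]
  XjeIII (AAGA, off=1): no sites
  MvoI (CAGGTG, off=4): starts [16, 52] → cuts [20, 56]

Pooled cuts: [7, 11, 20, 56, 64]

Fragments:
  7→11: 4 bp
  11→20: 9 bp
  20→56: 36 bp
  56→64: 8 bp
  64→7 (wrap): 70-64+7 = 13 bp

[4,8,9,13,36]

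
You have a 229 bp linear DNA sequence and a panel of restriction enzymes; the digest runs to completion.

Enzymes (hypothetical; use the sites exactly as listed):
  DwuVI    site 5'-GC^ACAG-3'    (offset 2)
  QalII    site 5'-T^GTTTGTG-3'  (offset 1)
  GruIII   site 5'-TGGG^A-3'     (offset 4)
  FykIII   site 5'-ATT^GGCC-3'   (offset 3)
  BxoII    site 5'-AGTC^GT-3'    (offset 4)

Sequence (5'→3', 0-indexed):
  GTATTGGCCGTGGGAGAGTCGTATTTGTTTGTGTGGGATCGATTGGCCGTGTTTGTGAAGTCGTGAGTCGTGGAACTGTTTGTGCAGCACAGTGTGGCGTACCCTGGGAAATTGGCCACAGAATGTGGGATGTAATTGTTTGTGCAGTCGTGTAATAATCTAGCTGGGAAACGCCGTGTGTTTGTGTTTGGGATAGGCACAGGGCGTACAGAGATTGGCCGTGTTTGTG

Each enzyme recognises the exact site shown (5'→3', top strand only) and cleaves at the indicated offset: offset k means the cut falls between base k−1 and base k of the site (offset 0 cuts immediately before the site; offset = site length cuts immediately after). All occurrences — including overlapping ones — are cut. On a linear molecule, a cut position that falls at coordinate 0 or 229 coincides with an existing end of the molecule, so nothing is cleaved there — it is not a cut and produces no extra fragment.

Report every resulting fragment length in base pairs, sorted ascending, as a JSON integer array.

Site scan:
  DwuVI GCACAG/2: at [86, 196] ⇒ [88, 198]
  QalII TGTTTGTG/1: at [25, 49, 76, 136, 178, 221] ⇒ [26, 50, 77, 137, 179, 222]
  GruIII TGGGA/4: at [10, 33, 104, 125, 164, 188] ⇒ [14, 37, 108, 129, 168, 192]
  FykIII ATTGGCC/3: at [2, 41, 110, 213] ⇒ [5, 44, 113, 216]
  BxoII AGTCGT/4: at [16, 58, 65, 145] ⇒ [20, 62, 69, 149]

Pooled cuts: [5, 14, 20, 26, 37, 44, 50, 62, 69, 77, 88, 108, 113, 129, 137, 149, 168, 179, 192, 198, 216, 222]

Fragments:
  [0,5): 5 bp
  [5,14): 9 bp
  [14,20): 6 bp
  [20,26): 6 bp
  [26,37): 11 bp
  [37,44): 7 bp
  [44,50): 6 bp
  [50,62): 12 bp
  [62,69): 7 bp
  [69,77): 8 bp
  [77,88): 11 bp
  [88,108): 20 bp
  [108,113): 5 bp
  [113,129): 16 bp
  [129,137): 8 bp
  [137,149): 12 bp
  [149,168): 19 bp
  [168,179): 11 bp
  [179,192): 13 bp
  [192,198): 6 bp
  [198,216): 18 bp
  [216,222): 6 bp
  [222,229): 7 bp

[5,5,6,6,6,6,6,7,7,7,8,8,9,11,11,11,12,12,13,16,18,19,20]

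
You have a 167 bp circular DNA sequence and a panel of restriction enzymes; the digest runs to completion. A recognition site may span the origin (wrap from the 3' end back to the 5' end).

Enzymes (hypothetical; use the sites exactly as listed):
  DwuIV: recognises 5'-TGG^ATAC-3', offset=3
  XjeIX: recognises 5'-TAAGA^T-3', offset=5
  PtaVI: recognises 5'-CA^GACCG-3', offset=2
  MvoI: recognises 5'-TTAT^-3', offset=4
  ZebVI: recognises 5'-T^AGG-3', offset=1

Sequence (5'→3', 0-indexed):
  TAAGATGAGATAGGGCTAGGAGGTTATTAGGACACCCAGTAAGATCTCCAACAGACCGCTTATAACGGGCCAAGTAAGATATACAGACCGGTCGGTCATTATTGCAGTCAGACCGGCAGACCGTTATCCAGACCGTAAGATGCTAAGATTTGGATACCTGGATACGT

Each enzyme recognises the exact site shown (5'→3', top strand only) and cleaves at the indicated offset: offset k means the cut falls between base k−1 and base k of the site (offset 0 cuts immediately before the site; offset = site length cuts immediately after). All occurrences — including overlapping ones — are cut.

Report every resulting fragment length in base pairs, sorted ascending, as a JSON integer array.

[1,3,5,6,6,6,8,8,8,8,9,9,10,10,10,11,16,16,17]

Per-enzyme occurrences:
  DwuIV TGGATAC/3: at [150, 158] ⇒ [153, 161]
  XjeIX TAAGAT/5: at [0, 39, 74, 135, 143] ⇒ [5, 44, 79, 140, 148]
  PtaVI CAGACCG/2: at [51, 83, 108, 116, 128] ⇒ [53, 85, 110, 118, 130]
  MvoI TTAT/4: at [23, 59, 98, 123] ⇒ [27, 63, 102, 127]
  ZebVI TAGG/1: at [10, 16, 27] ⇒ [11, 17, 28]

Pooled cuts: [5, 11, 17, 27, 28, 44, 53, 63, 79, 85, 102, 110, 118, 127, 130, 140, 148, 153, 161]

Fragment lengths:
  5→11: 6 bp
  11→17: 6 bp
  17→27: 10 bp
  27→28: 1 bp
  28→44: 16 bp
  44→53: 9 bp
  53→63: 10 bp
  63→79: 16 bp
  79→85: 6 bp
  85→102: 17 bp
  102→110: 8 bp
  110→118: 8 bp
  118→127: 9 bp
  127→130: 3 bp
  130→140: 10 bp
  140→148: 8 bp
  148→153: 5 bp
  153→161: 8 bp
  161→5 (wrap): 167-161+5 = 11 bp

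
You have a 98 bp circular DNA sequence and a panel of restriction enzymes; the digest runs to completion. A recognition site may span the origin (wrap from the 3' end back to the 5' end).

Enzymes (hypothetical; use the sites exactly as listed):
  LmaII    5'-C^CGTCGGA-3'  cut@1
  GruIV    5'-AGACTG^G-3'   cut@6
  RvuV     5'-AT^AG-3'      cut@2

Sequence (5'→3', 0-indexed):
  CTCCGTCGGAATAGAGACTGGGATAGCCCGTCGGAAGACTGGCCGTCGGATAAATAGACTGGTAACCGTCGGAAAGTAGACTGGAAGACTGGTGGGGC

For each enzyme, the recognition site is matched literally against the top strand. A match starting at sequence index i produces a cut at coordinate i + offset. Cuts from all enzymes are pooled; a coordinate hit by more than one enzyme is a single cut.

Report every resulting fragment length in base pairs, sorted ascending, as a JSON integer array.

Per-enzyme occurrences:
  LmaII (CCGTCGGA, off=1): starts [2, 27, 42, 65] → cuts [3, 28, 43, 66]
  GruIV (AGACTGG, off=6): starts [14, 35, 55, 77, 85] → cuts [20, 41, 61, 83, 91]
  RvuV (ATAG, off=2): starts [10, 22, 53] → cuts [12, 24, 55]

All cut coordinates (distinct, sorted): [3, 12, 20, 24, 28, 41, 43, 55, 61, 66, 83, 91]

Fragment lengths:
  3→12: 9 bp
  12→20: 8 bp
  20→24: 4 bp
  24→28: 4 bp
  28→41: 13 bp
  41→43: 2 bp
  43→55: 12 bp
  55→61: 6 bp
  61→66: 5 bp
  66→83: 17 bp
  83→91: 8 bp
  91→3 (wrap): 98-91+3 = 10 bp

[2,4,4,5,6,8,8,9,10,12,13,17]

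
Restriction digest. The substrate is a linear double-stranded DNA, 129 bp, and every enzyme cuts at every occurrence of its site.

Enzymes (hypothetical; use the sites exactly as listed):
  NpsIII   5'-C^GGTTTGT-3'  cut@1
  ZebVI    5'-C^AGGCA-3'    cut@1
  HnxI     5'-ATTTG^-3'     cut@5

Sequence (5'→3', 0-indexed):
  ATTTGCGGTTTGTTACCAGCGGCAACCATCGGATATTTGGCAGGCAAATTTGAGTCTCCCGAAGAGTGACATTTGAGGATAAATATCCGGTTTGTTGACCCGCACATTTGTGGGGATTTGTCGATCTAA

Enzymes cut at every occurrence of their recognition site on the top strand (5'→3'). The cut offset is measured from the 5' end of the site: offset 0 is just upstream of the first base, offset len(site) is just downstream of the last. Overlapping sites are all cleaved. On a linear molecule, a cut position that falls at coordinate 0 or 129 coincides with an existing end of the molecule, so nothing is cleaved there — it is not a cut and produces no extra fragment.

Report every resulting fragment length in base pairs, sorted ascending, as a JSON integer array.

Site scan:
  NpsIII CGGTTTGT/1: at [5, 87] ⇒ [6, 88]
  ZebVI CAGGCA/1: at [40] ⇒ [41]
  HnxI ATTTG/5: at [0, 34, 47, 70, 105, 115] ⇒ [5, 39, 52, 75, 110, 120]

Pooled cuts: [5, 6, 39, 41, 52, 75, 88, 110, 120]

Fragments:
  [0,5): 5 bp
  [5,6): 1 bp
  [6,39): 33 bp
  [39,41): 2 bp
  [41,52): 11 bp
  [52,75): 23 bp
  [75,88): 13 bp
  [88,110): 22 bp
  [110,120): 10 bp
  [120,129): 9 bp

[1,2,5,9,10,11,13,22,23,33]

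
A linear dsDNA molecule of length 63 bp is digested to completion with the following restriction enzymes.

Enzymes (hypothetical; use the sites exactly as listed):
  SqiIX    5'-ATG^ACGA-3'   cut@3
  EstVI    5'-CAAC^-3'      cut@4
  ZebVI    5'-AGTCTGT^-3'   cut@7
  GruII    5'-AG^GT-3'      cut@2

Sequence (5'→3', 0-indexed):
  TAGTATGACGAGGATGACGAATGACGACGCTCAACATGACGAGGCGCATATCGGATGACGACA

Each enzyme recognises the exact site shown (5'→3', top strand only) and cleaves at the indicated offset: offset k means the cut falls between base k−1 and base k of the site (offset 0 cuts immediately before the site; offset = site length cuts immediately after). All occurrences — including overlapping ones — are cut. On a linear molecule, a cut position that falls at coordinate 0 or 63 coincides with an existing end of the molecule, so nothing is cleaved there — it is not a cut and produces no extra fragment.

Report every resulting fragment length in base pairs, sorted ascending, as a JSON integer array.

[3,6,7,7,9,12,19]

Scan for sites:
  SqiIX (ATGACGA, off=3): starts [4, 13, 20, 35, 54] → cuts [7, 16, 23, 38, 57]
  EstVI (CAAC, off=4): starts [31] → cuts [35]
  ZebVI (AGTCTGT, off=7): no sites
  GruII (AGGT, off=2): no sites

All cut coordinates (distinct, sorted): [7, 16, 23, 35, 38, 57]

Fragments:
  [0,7): 7 bp
  [7,16): 9 bp
  [16,23): 7 bp
  [23,35): 12 bp
  [35,38): 3 bp
  [38,57): 19 bp
  [57,63): 6 bp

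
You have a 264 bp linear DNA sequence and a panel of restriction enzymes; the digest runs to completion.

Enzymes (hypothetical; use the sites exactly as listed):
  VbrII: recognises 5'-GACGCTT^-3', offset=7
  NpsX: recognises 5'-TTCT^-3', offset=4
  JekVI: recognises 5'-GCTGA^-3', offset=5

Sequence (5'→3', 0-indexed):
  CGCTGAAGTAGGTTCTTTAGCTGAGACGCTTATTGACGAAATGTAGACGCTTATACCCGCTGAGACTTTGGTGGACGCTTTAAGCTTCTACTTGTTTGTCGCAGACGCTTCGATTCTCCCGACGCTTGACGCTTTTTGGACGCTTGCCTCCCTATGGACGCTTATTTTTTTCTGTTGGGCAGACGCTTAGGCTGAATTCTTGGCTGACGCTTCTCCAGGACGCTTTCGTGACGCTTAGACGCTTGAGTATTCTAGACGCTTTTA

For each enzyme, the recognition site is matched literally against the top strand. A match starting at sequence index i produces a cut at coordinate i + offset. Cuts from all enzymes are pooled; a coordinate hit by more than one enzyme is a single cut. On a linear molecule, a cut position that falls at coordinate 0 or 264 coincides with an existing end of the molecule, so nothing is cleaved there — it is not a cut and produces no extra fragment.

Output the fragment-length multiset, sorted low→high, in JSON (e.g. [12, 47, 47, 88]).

[2,3,5,5,6,7,7,7,7,7,8,8,8,9,9,10,10,10,11,11,11,11,15,17,18,21,21]

Per-enzyme occurrences:
  VbrII GACGCTT/7: at [24, 45, 73, 103, 120, 127, 138, 156, 181, 205, 218, 229, 237, 254] ⇒ [31, 52, 80, 110, 127, 134, 145, 163, 188, 212, 225, 236, 244, 261]
  NpsX TTCT/4: at [12, 85, 113, 169, 196, 210, 249] ⇒ [16, 89, 117, 173, 200, 214, 253]
  JekVI GCTGA/5: at [1, 19, 58, 190, 202] ⇒ [6, 24, 63, 195, 207]

All cut coordinates (distinct, sorted): [6, 16, 24, 31, 52, 63, 80, 89, 110, 117, 127, 134, 145, 163, 173, 188, 195, 200, 207, 212, 214, 225, 236, 244, 253, 261]

Fragment lengths:
  [0,6): 6 bp
  [6,16): 10 bp
  [16,24): 8 bp
  [24,31): 7 bp
  [31,52): 21 bp
  [52,63): 11 bp
  [63,80): 17 bp
  [80,89): 9 bp
  [89,110): 21 bp
  [110,117): 7 bp
  [117,127): 10 bp
  [127,134): 7 bp
  [134,145): 11 bp
  [145,163): 18 bp
  [163,173): 10 bp
  [173,188): 15 bp
  [188,195): 7 bp
  [195,200): 5 bp
  [200,207): 7 bp
  [207,212): 5 bp
  [212,214): 2 bp
  [214,225): 11 bp
  [225,236): 11 bp
  [236,244): 8 bp
  [244,253): 9 bp
  [253,261): 8 bp
  [261,264): 3 bp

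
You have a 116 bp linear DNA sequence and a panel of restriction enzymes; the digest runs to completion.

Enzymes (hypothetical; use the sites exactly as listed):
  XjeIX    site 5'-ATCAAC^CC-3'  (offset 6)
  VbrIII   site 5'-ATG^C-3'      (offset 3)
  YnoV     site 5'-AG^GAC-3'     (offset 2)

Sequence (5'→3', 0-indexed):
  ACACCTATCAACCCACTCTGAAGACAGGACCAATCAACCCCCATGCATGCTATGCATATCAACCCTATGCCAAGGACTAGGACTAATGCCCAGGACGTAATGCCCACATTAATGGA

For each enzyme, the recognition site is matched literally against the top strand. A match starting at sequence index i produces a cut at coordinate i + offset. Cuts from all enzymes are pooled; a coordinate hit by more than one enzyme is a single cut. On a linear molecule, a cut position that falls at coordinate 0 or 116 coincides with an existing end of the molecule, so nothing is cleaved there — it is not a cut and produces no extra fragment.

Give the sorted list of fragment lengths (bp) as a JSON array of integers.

[4,5,5,5,6,6,7,8,9,9,11,12,14,15]

Scan for sites:
  XjeIX ATCAACCC/6: at [6, 32, 57] ⇒ [12, 38, 63]
  VbrIII ATGC/3: at [42, 46, 51, 66, 85, 99] ⇒ [45, 49, 54, 69, 88, 102]
  YnoV AGGAC/2: at [25, 72, 78, 91] ⇒ [27, 74, 80, 93]

All cut coordinates (distinct, sorted): [12, 27, 38, 45, 49, 54, 63, 69, 74, 80, 88, 93, 102]

Fragments:
  [0,12): 12 bp
  [12,27): 15 bp
  [27,38): 11 bp
  [38,45): 7 bp
  [45,49): 4 bp
  [49,54): 5 bp
  [54,63): 9 bp
  [63,69): 6 bp
  [69,74): 5 bp
  [74,80): 6 bp
  [80,88): 8 bp
  [88,93): 5 bp
  [93,102): 9 bp
  [102,116): 14 bp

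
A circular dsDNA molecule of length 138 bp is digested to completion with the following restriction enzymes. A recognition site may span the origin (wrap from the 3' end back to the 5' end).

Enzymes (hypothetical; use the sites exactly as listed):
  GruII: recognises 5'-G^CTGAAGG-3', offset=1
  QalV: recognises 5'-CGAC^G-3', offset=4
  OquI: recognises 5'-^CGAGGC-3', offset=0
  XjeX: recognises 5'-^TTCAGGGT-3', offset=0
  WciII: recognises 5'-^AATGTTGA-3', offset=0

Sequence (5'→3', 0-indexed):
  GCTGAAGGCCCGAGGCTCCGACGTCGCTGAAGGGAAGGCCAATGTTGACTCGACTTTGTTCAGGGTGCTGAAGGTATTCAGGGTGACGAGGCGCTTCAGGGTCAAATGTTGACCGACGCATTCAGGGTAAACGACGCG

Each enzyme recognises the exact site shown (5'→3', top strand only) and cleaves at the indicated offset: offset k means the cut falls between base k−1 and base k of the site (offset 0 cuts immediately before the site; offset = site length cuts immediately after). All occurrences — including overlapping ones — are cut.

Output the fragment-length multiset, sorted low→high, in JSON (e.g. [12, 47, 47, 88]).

[3,4,4,8,9,9,9,10,10,12,13,14,15,18]

Site scan:
  GruII (GCTGAAGG, off=1): starts [0, 25, 66] → cuts [1, 26, 67]
  QalV (CGACG, off=4): starts [18, 113, 131] → cuts [22, 117, 135]
  OquI (CGAGGC, off=0): starts [10, 86] → cuts [10, 86]
  XjeX (TTCAGGGT, off=0): starts [58, 76, 94, 120] → cuts [58, 76, 94, 120]
  WciII (AATGTTGA, off=0): starts [40, 104] → cuts [40, 104]

Pooled cuts: [1, 10, 22, 26, 40, 58, 67, 76, 86, 94, 104, 117, 120, 135]

Fragment lengths:
  1→10: 9 bp
  10→22: 12 bp
  22→26: 4 bp
  26→40: 14 bp
  40→58: 18 bp
  58→67: 9 bp
  67→76: 9 bp
  76→86: 10 bp
  86→94: 8 bp
  94→104: 10 bp
  104→117: 13 bp
  117→120: 3 bp
  120→135: 15 bp
  135→1 (wrap): 138-135+1 = 4 bp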